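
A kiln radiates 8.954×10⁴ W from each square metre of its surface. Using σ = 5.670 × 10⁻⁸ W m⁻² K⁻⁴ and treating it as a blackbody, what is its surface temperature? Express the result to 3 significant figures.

I = σT⁴, so T = (I/σ)^(1/4) = (8.954×10⁴/(5.670×10⁻⁸))^(1/4) = 1.12×10³ K.

T ≈ 1.12×10³ K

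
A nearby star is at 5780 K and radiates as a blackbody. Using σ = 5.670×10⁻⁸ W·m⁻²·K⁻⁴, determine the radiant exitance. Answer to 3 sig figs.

Stefan–Boltzmann: I = σT⁴ = 5.670×10⁻⁸ × (5780)⁴ = 6.33×10⁷ W/m².

I ≈ 6.33×10⁷ W/m²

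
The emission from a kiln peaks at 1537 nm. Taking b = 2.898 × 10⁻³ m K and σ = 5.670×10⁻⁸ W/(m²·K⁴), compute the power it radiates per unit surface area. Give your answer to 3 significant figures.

Wien's law: T = b/λ_max = 2.898×10⁻³/1.537×10⁻⁶ = 1885.49 K.
Then I = σT⁴ = 5.670×10⁻⁸×(1885.49)⁴ = 7.17×10⁵ W/m².

I ≈ 7.17×10⁵ W/m²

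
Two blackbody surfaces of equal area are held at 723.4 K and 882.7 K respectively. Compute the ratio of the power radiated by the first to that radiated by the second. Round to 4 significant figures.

With equal areas, P₁/P₂ = (T₁/T₂)⁴ = (723.4/882.7)⁴ = 0.4511.

P₁/P₂ ≈ 0.4511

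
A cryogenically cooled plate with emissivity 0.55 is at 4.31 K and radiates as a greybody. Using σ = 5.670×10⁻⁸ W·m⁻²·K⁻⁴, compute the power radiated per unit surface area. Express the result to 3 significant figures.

Stefan–Boltzmann: I = εσT⁴ = 0.55 × 5.670×10⁻⁸ × (4.31)⁴ = 1.08×10⁻⁵ W/m².

I ≈ 1.08×10⁻⁵ W/m²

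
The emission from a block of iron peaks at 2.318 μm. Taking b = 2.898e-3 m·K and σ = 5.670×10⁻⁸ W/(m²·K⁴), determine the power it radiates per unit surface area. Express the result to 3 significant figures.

Wien's law: T = b/λ_max = 2.898×10⁻³/2.318×10⁻⁶ = 1250.22 K.
Then I = σT⁴ = 5.670×10⁻⁸×(1250.22)⁴ = 1.39×10⁵ W/m².

I ≈ 1.39×10⁵ W/m²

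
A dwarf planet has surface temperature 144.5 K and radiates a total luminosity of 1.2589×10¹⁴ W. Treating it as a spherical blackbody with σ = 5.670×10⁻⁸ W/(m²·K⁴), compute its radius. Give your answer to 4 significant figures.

R ≈ 6.366×10⁵ m

L = 4πR²σT⁴ ⇒ R = √(L/(4πσT⁴)).
σT⁴ = 24.7203 W/m², so R = √(1.2589×10¹⁴/(4π×24.7203)) = 6.366×10⁵ m.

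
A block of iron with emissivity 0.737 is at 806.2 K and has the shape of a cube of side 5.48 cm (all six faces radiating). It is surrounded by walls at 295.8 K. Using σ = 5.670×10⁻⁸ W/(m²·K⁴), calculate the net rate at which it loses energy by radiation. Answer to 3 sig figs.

Area A = 6s² = 6×(0.0548 m)² = 0.0180182 m².
Net radiated power P_net = εσA(T⁴ − T₀⁴) = 0.737×5.670×10⁻⁸×0.0180182×(806.2⁴ − 295.8⁴).
T⁴ − T₀⁴ = 4.22446×10¹¹ − 7.65584×10⁹ = 4.14790×10¹¹ K⁴, so P_net = 312 W.

Net loss ≈ 312 W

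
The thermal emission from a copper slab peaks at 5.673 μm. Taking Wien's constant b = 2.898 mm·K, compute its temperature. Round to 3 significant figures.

T ≈ 511 K

Wien's law gives T = b/λ_max = (2.898×10⁻³ m·K)/(5.673×10⁻⁶ m) = 511 K.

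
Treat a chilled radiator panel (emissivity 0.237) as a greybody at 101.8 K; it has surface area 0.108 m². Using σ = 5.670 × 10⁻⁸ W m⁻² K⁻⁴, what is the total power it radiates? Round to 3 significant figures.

P ≈ 0.156 W

Area A = 0.108 m².
P = εσAT⁴ = 0.237 × 5.670×10⁻⁸ × 0.108 × (101.8)⁴ = 0.156 W.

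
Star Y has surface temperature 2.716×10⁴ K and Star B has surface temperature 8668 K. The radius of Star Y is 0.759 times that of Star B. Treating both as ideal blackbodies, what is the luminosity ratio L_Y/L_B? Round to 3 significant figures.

L ∝ R²T⁴, so L_Y/L_B = (R_Y/R_B)²(T_Y/T_B)⁴ = (0.759)² × (2.716×10⁴/8668)⁴ = 0.576081 × 96.3925 = 55.5.

L_Y/L_B ≈ 55.5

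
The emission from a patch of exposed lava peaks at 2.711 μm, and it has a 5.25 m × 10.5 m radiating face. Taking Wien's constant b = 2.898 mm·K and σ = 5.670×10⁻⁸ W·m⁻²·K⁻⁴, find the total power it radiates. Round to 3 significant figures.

Wien's law: T = b/λ_max = 2.898×10⁻³/2.711×10⁻⁶ = 1068.98 K.
Area A = 5.25 × 10.5 = 55.125 m².
Then P = σAT⁴ = 5.670×10⁻⁸×55.125×(1068.98)⁴ = 4.08×10⁶ W.

P ≈ 4.08×10⁶ W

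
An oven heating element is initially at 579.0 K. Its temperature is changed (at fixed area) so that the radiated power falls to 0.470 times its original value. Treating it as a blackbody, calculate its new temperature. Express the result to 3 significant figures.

T₂ ≈ 479 K

P ∝ T⁴, so T₂/T₁ = (P₂/P₁)^(1/4) = (0.470)^(1/4) = 0.827989.
T₂ = 579.0 × 0.827989 = 479 K.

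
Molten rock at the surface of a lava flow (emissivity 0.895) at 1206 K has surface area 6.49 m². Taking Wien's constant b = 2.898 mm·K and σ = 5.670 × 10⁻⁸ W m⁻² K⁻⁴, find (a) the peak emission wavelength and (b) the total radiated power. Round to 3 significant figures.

(a) λ_max = b/T = 2.898×10⁻³/1206 = 2.403×10⁻⁶ m = 2.40×10³ nm.
Area A = 6.49 m².
(b) P = εσAT⁴ = 0.895×5.670×10⁻⁸×6.49×(1206)⁴ = 6.97×10⁵ W.

λ_max ≈ 2.40×10³ nm; P ≈ 6.97×10⁵ W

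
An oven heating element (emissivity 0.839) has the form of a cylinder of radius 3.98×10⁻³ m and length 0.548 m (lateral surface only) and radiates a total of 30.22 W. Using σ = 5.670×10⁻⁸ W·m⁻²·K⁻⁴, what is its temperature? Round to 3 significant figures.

T ≈ 464 K

Lateral area A = 2πrL = 2π×3.98×10⁻³×0.548 = 0.0137039 m².
P = εσAT⁴ ⇒ T = (P/(εσA))^(1/4) = (30.22/(0.839×5.670×10⁻⁸×0.0137039))^(1/4) = 464 K.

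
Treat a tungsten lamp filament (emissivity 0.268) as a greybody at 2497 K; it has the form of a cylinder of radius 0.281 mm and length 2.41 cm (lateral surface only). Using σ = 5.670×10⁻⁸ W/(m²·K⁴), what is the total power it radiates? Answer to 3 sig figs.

P ≈ 25.1 W

Lateral area A = 2πrL = 2π×2.81×10⁻⁴×0.0241 = 4.25504×10⁻⁵ m².
P = εσAT⁴ = 0.268 × 5.670×10⁻⁸ × 4.25504×10⁻⁵ × (2497)⁴ = 25.1 W.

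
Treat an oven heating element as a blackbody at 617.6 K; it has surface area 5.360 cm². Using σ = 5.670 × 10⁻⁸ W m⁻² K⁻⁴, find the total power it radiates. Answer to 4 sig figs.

Area A = 5.360 cm² = 5.360×10⁻⁴ m².
P = σAT⁴ = 5.670×10⁻⁸ × 5.360×10⁻⁴ × (617.6)⁴ = 4.422 W.

P ≈ 4.422 W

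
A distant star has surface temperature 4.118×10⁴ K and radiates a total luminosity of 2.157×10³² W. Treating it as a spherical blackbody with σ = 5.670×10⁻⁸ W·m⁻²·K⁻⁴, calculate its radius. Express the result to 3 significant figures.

L = 4πR²σT⁴ ⇒ R = √(L/(4πσT⁴)).
σT⁴ = 1.63053×10¹¹ W/m², so R = √(2.157×10³²/(4π×1.63053×10¹¹)) = 1.03×10¹⁰ m.

R ≈ 1.03×10¹⁰ m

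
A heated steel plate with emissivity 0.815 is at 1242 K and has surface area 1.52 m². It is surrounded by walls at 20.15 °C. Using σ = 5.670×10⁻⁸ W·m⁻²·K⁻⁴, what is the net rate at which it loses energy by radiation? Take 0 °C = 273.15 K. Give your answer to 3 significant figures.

Net loss ≈ 1.67×10⁵ W

Surroundings: T = 20.15 °C + 273.15 = 293.30 K.
Area A = 1.52 m².
Net radiated power P_net = εσA(T⁴ − T₀⁴) = 0.815×5.670×10⁻⁸×1.52×(1242⁴ − 293.30⁴).
T⁴ − T₀⁴ = 2.37950×10¹² − 7.40028×10⁹ = 2.37210×10¹² K⁴, so P_net = 1.67×10⁵ W.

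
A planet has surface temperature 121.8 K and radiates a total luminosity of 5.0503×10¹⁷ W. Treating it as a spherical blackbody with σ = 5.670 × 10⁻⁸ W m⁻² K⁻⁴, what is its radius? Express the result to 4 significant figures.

R ≈ 5.675×10⁷ m

L = 4πR²σT⁴ ⇒ R = √(L/(4πσT⁴)).
σT⁴ = 12.4788 W/m², so R = √(5.0503×10¹⁷/(4π×12.4788)) = 5.675×10⁷ m.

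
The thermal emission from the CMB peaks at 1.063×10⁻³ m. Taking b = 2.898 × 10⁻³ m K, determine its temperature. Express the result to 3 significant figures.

T ≈ 2.73 K

Wien's law gives T = b/λ_max = (2.898×10⁻³ m·K)/(1.063×10⁻³ m) = 2.73 K.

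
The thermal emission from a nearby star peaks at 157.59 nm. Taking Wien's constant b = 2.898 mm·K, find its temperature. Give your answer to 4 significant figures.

T ≈ 1.839×10⁴ K

Wien's law gives T = b/λ_max = (2.898×10⁻³ m·K)/(1.5759×10⁻⁷ m) = 1.839×10⁴ K.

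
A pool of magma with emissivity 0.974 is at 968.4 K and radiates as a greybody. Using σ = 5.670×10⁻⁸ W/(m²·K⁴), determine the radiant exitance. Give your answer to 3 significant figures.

I ≈ 4.86×10⁴ W/m²

Stefan–Boltzmann: I = εσT⁴ = 0.974 × 5.670×10⁻⁸ × (968.4)⁴ = 4.86×10⁴ W/m².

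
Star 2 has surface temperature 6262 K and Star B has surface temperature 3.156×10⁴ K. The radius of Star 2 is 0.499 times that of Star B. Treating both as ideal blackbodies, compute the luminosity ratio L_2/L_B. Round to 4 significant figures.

L ∝ R²T⁴, so L_2/L_B = (R_2/R_B)²(T_2/T_B)⁴ = (0.499)² × (6262/3.156×10⁴)⁴ = 0.249001 × 1.54990×10⁻³ = 3.859×10⁻⁴.

L_2/L_B ≈ 3.859×10⁻⁴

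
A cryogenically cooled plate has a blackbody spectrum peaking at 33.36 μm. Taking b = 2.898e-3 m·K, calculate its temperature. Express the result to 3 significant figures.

T ≈ 86.9 K

Wien's law gives T = b/λ_max = (2.898×10⁻³ m·K)/(3.336×10⁻⁵ m) = 86.9 K.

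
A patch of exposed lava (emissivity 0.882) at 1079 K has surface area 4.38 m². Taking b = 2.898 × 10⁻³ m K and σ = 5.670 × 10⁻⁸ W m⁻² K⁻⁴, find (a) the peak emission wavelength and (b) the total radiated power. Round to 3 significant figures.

(a) λ_max = b/T = 2.898×10⁻³/1079 = 2.686×10⁻⁶ m = 2.69×10³ nm.
Area A = 4.38 m².
(b) P = εσAT⁴ = 0.882×5.670×10⁻⁸×4.38×(1079)⁴ = 2.97×10⁵ W.

λ_max ≈ 2.69×10³ nm; P ≈ 2.97×10⁵ W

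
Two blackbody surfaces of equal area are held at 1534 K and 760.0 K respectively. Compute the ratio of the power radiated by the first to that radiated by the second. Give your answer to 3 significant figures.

P₁/P₂ ≈ 16.6

With equal areas, P₁/P₂ = (T₁/T₂)⁴ = (1534/760.0)⁴ = 16.6.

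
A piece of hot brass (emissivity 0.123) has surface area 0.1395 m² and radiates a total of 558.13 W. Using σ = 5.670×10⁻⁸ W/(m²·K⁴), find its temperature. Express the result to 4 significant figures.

Area A = 0.1395 m².
P = εσAT⁴ ⇒ T = (P/(εσA))^(1/4) = (558.13/(0.123×5.670×10⁻⁸×0.1395))^(1/4) = 870.3 K.

T ≈ 870.3 K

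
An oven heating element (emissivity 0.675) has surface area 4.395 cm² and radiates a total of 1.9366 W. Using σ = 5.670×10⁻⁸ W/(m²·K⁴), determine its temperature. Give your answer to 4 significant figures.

Area A = 4.395 cm² = 4.395×10⁻⁴ m².
P = εσAT⁴ ⇒ T = (P/(εσA))^(1/4) = (1.9366/(0.675×5.670×10⁻⁸×4.395×10⁻⁴))^(1/4) = 582.5 K.

T ≈ 582.5 K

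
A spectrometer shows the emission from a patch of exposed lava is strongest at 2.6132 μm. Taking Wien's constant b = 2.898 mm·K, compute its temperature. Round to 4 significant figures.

T ≈ 1109 K

Wien's law gives T = b/λ_max = (2.898×10⁻³ m·K)/(2.6132×10⁻⁶ m) = 1109 K.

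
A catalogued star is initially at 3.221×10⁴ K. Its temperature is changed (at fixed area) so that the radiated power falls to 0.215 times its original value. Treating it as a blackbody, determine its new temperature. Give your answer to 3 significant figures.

T₂ ≈ 2.19×10⁴ K

P ∝ T⁴, so T₂/T₁ = (P₂/P₁)^(1/4) = (0.215)^(1/4) = 0.680941.
T₂ = 3.221×10⁴ × 0.680941 = 2.19×10⁴ K.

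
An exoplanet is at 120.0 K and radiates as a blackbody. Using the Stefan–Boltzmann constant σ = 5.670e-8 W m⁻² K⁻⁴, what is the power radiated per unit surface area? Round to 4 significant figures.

Stefan–Boltzmann: I = σT⁴ = 5.670×10⁻⁸ × (120.0)⁴ = 11.76 W/m².

I ≈ 11.76 W/m²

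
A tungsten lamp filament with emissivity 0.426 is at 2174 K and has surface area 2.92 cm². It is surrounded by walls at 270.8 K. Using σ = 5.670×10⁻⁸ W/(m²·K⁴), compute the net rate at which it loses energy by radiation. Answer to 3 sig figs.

Net loss ≈ 158 W

Area A = 2.92 cm² = 2.92×10⁻⁴ m².
Net radiated power P_net = εσA(T⁴ − T₀⁴) = 0.426×5.670×10⁻⁸×2.92×10⁻⁴×(2174⁴ − 270.8⁴).
T⁴ − T₀⁴ = 2.23377×10¹³ − 5.37768×10⁹ = 2.23323×10¹³ K⁴, so P_net = 158 W.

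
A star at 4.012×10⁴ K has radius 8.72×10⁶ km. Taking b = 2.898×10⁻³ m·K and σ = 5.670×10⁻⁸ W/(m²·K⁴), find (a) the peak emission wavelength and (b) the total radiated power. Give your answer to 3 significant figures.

(a) λ_max = b/T = 2.898×10⁻³/4.012×10⁴ = 7.223×10⁻⁸ m = 72.2 nm.
Surface area A = 4πR² = 4π(8.72×10⁹ m)² = 9.55527×10²⁰ m².
(b) P = σAT⁴ = 5.670×10⁻⁸×9.55527×10²⁰×(4.012×10⁴)⁴ = 1.40×10³² W.

λ_max ≈ 72.2 nm; P ≈ 1.40×10³² W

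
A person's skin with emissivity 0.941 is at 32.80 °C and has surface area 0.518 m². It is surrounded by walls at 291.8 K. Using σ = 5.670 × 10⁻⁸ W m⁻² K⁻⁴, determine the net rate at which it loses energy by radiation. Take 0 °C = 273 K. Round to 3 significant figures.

T = 32.80 °C + 273 = 305.80 K.
Area A = 0.518 m².
Net radiated power P_net = εσA(T⁴ − T₀⁴) = 0.941×5.670×10⁻⁸×0.518×(305.80⁴ − 291.8⁴).
T⁴ − T₀⁴ = 8.74480×10⁹ − 7.25005×10⁹ = 1.49475×10⁹ K⁴, so P_net = 41.3 W.

Net loss ≈ 41.3 W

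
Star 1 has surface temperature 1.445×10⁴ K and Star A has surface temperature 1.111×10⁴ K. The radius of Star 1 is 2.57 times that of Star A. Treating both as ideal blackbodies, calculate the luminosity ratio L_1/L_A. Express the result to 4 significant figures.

L_1/L_A ≈ 18.90

L ∝ R²T⁴, so L_1/L_A = (R_1/R_A)²(T_1/T_A)⁴ = (2.57)² × (1.445×10⁴/1.111×10⁴)⁴ = 6.6049 × 2.86164 = 18.90.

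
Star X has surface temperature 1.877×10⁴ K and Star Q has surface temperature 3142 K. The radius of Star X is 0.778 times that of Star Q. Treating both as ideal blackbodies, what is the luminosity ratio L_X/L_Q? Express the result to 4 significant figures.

L ∝ R²T⁴, so L_X/L_Q = (R_X/R_Q)²(T_X/T_Q)⁴ = (0.778)² × (1.877×10⁴/3142)⁴ = 0.605284 × 1273.60 = 770.9.

L_X/L_Q ≈ 770.9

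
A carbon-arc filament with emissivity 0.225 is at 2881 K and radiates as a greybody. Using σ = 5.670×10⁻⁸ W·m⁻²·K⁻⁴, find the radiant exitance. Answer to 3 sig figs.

Stefan–Boltzmann: I = εσT⁴ = 0.225 × 5.670×10⁻⁸ × (2881)⁴ = 8.79×10⁵ W/m².

I ≈ 8.79×10⁵ W/m²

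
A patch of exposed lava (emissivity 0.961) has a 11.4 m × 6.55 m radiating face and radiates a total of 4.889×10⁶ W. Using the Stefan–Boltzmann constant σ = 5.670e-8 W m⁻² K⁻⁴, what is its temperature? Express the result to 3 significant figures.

T ≈ 1.05×10³ K

Area A = 11.4 × 6.55 = 74.67 m².
P = εσAT⁴ ⇒ T = (P/(εσA))^(1/4) = (4.889×10⁶/(0.961×5.670×10⁻⁸×74.67))^(1/4) = 1.05×10³ K.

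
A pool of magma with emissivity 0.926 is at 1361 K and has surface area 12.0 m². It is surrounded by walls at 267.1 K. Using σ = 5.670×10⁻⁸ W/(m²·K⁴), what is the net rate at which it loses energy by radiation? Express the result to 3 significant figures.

Area A = 12.0 m².
Net radiated power P_net = εσA(T⁴ − T₀⁴) = 0.926×5.670×10⁻⁸×12.0×(1361⁴ − 267.1⁴).
T⁴ − T₀⁴ = 3.43109×10¹² − 5.08974×10⁹ = 3.42600×10¹² K⁴, so P_net = 2.16×10⁶ W.

Net loss ≈ 2.16×10⁶ W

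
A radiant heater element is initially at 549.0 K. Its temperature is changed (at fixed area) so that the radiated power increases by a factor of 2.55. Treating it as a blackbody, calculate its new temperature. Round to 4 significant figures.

P ∝ T⁴, so T₂/T₁ = (P₂/P₁)^(1/4) = (2.55)^(1/4) = 1.26367.
T₂ = 549.0 × 1.26367 = 693.8 K.

T₂ ≈ 693.8 K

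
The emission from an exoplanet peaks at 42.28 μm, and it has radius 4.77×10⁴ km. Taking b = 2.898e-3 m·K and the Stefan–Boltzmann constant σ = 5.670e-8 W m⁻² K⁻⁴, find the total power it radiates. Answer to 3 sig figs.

Wien's law: T = b/λ_max = 2.898×10⁻³/4.228×10⁻⁵ = 68.5430 K.
Surface area A = 4πR² = 4π(4.77×10⁷ m)² = 2.85921×10¹⁶ m².
Then P = σAT⁴ = 5.670×10⁻⁸×2.85921×10¹⁶×(68.5430)⁴ = 3.58×10¹⁶ W.

P ≈ 3.58×10¹⁶ W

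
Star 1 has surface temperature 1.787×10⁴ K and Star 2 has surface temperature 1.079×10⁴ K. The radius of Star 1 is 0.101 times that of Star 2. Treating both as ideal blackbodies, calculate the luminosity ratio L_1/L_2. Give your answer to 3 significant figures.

L_1/L_2 ≈ 0.0767

L ∝ R²T⁴, so L_1/L_2 = (R_1/R_2)²(T_1/T_2)⁴ = (0.101)² × (1.787×10⁴/1.079×10⁴)⁴ = 0.010201 × 7.52337 = 0.0767.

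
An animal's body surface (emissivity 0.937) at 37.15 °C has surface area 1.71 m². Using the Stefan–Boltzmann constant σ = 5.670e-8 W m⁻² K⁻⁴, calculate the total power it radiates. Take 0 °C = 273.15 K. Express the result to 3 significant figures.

P ≈ 842 W

T = 37.15 °C + 273.15 = 310.30 K.
Area A = 1.71 m².
P = εσAT⁴ = 0.937 × 5.670×10⁻⁸ × 1.71 × (310.30)⁴ = 842 W.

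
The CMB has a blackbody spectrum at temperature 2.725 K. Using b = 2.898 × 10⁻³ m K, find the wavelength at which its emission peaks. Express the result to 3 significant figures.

λ_max ≈ 1.06×10⁻³ m

Wien's displacement law: λ_max = b/T = (2.898×10⁻³ m·K)/(2.725 K) = 1.063×10⁻³ m.
That is 1.06×10⁻³ m, in the microwave range.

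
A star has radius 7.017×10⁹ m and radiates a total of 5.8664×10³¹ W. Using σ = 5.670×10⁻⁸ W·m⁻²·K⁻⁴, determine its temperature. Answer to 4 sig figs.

T ≈ 3.596×10⁴ K

Surface area A = 4πR² = 4π(7.017×10⁹ m)² = 6.18747×10²⁰ m².
P = σAT⁴ ⇒ T = (P/(σA))^(1/4) = (5.8664×10³¹/(5.670×10⁻⁸×6.18747×10²⁰))^(1/4) = 3.596×10⁴ K.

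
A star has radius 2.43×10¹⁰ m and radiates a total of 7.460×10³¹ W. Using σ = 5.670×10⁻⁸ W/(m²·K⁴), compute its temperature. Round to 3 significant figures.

Surface area A = 4πR² = 4π(2.43×10¹⁰ m)² = 7.42032×10²¹ m².
P = σAT⁴ ⇒ T = (P/(σA))^(1/4) = (7.460×10³¹/(5.670×10⁻⁸×7.42032×10²¹))^(1/4) = 2.05×10⁴ K.

T ≈ 2.05×10⁴ K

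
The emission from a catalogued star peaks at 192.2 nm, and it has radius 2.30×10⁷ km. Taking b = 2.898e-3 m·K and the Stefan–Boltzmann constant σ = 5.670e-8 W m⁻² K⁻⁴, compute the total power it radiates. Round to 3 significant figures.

Wien's law: T = b/λ_max = 2.898×10⁻³/1.922×10⁻⁷ = 15078.0 K.
Surface area A = 4πR² = 4π(2.30×10¹⁰ m)² = 6.64761×10²¹ m².
Then P = σAT⁴ = 5.670×10⁻⁸×6.64761×10²¹×(15078.0)⁴ = 1.95×10³¹ W.

P ≈ 1.95×10³¹ W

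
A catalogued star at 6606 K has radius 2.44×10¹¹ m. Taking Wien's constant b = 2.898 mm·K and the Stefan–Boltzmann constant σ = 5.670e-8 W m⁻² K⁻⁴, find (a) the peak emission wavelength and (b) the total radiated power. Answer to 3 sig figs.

(a) λ_max = b/T = 2.898×10⁻³/6606 = 4.387×10⁻⁷ m = 439 nm.
Surface area A = 4πR² = 4π(2.44×10¹¹ m)² = 7.48151×10²³ m².
(b) P = σAT⁴ = 5.670×10⁻⁸×7.48151×10²³×(6606)⁴ = 8.08×10³¹ W.

λ_max ≈ 439 nm; P ≈ 8.08×10³¹ W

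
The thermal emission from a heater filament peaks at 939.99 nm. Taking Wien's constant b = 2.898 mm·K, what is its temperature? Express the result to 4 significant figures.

Wien's law gives T = b/λ_max = (2.898×10⁻³ m·K)/(9.3999×10⁻⁷ m) = 3083 K.

T ≈ 3083 K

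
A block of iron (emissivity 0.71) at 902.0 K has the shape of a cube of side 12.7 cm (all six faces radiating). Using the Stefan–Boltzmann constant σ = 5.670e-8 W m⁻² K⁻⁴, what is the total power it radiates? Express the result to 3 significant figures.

P ≈ 2.58×10³ W

Area A = 6s² = 6×(0.127 m)² = 0.096774 m².
P = εσAT⁴ = 0.71 × 5.670×10⁻⁸ × 0.096774 × (902.0)⁴ = 2.58×10³ W.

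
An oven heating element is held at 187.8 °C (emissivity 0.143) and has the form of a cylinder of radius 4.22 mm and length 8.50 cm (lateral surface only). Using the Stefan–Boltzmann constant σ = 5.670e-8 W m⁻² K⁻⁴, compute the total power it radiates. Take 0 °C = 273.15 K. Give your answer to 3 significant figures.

T = 187.8 °C + 273.15 = 460.95 K.
Lateral area A = 2πrL = 2π×4.22×10⁻³×0.0850 = 2.25378×10⁻³ m².
P = εσAT⁴ = 0.143 × 5.670×10⁻⁸ × 2.25378×10⁻³ × (460.95)⁴ = 0.825 W.

P ≈ 0.825 W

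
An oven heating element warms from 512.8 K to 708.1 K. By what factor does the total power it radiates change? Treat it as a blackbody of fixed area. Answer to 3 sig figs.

P ∝ T⁴, so P₂/P₁ = (T₂/T₁)⁴ = (708.1/512.8)⁴ = (1.38085)⁴ = 3.64.

P₂/P₁ ≈ 3.64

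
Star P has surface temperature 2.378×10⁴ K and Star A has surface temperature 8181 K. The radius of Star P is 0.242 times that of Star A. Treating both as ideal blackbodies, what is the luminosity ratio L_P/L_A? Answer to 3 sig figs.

L ∝ R²T⁴, so L_P/L_A = (R_P/R_A)²(T_P/T_A)⁴ = (0.242)² × (2.378×10⁴/8181)⁴ = 0.058564 × 71.3874 = 4.18.

L_P/L_A ≈ 4.18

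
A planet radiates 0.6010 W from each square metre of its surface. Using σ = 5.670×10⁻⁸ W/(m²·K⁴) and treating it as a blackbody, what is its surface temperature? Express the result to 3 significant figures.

I = σT⁴, so T = (I/σ)^(1/4) = (0.6010/(5.670×10⁻⁸))^(1/4) = 57.1 K.

T ≈ 57.1 K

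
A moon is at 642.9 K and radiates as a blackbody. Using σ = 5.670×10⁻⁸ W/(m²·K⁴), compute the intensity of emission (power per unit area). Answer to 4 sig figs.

I ≈ 9686 W/m²

Stefan–Boltzmann: I = σT⁴ = 5.670×10⁻⁸ × (642.9)⁴ = 9686 W/m².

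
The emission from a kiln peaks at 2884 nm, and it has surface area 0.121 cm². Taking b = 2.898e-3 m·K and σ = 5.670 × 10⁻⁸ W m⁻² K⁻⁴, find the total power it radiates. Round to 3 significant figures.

Wien's law: T = b/λ_max = 2.898×10⁻³/2.884×10⁻⁶ = 1004.85 K.
Area A = 0.121 cm² = 1.21×10⁻⁵ m².
Then P = σAT⁴ = 5.670×10⁻⁸×1.21×10⁻⁵×(1004.85)⁴ = 0.699 W.

P ≈ 0.699 W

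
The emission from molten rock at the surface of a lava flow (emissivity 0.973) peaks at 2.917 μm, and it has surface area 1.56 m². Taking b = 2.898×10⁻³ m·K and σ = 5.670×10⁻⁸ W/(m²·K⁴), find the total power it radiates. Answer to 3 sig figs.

Wien's law: T = b/λ_max = 2.898×10⁻³/2.917×10⁻⁶ = 993.486 K.
Area A = 1.56 m².
Then P = εσAT⁴ = 0.973×5.670×10⁻⁸×1.56×(993.486)⁴ = 8.38×10⁴ W.

P ≈ 8.38×10⁴ W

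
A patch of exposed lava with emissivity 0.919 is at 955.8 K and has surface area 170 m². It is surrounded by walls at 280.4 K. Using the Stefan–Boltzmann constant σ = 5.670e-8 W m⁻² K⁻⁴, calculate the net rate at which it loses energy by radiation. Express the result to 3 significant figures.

Area A = 170 m².
Net radiated power P_net = εσA(T⁴ − T₀⁴) = 0.919×5.670×10⁻⁸×170×(955.8⁴ − 280.4⁴).
T⁴ − T₀⁴ = 8.34580×10¹¹ − 6.18176×10⁹ = 8.28398×10¹¹ K⁴, so P_net = 7.34×10⁶ W.

Net loss ≈ 7.34×10⁶ W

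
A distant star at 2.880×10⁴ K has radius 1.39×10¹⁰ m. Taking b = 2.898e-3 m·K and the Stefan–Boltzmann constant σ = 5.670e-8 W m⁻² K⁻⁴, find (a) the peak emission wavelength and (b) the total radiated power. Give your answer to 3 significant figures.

λ_max ≈ 101 nm; P ≈ 9.47×10³¹ W

(a) λ_max = b/T = 2.898×10⁻³/2.880×10⁴ = 1.006×10⁻⁷ m = 101 nm.
Surface area A = 4πR² = 4π(1.39×10¹⁰ m)² = 2.42795×10²¹ m².
(b) P = σAT⁴ = 5.670×10⁻⁸×2.42795×10²¹×(2.880×10⁴)⁴ = 9.47×10³¹ W.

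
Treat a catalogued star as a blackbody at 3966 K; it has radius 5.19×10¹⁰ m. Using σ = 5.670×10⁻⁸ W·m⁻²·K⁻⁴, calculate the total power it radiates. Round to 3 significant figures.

Surface area A = 4πR² = 4π(5.19×10¹⁰ m)² = 3.38489×10²² m².
P = σAT⁴ = 5.670×10⁻⁸ × 3.38489×10²² × (3966)⁴ = 4.75×10²⁹ W.

P ≈ 4.75×10²⁹ W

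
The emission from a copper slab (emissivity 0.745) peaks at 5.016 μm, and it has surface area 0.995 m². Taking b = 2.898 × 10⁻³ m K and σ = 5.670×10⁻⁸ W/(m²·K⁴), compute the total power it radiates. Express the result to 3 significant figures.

Wien's law: T = b/λ_max = 2.898×10⁻³/5.016×10⁻⁶ = 577.751 K.
Area A = 0.995 m².
Then P = εσAT⁴ = 0.745×5.670×10⁻⁸×0.995×(577.751)⁴ = 4.68×10³ W.

P ≈ 4.68×10³ W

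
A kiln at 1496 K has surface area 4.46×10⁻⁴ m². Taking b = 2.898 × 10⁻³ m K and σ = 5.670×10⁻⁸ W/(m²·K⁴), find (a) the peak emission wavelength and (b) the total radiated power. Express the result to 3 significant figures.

λ_max ≈ 1.94×10³ nm; P ≈ 127 W

(a) λ_max = b/T = 2.898×10⁻³/1496 = 1.937×10⁻⁶ m = 1.94×10³ nm.
Area A = 4.46×10⁻⁴ m².
(b) P = σAT⁴ = 5.670×10⁻⁸×4.46×10⁻⁴×(1496)⁴ = 127 W.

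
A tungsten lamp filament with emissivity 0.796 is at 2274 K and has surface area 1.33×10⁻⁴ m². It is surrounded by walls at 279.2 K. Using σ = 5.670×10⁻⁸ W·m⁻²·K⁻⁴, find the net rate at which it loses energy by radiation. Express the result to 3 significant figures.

Net loss ≈ 160 W

Area A = 1.33×10⁻⁴ m².
Net radiated power P_net = εσA(T⁴ − T₀⁴) = 0.796×5.670×10⁻⁸×1.33×10⁻⁴×(2274⁴ − 279.2⁴).
T⁴ − T₀⁴ = 2.67400×10¹³ − 6.07661×10⁹ = 2.67339×10¹³ K⁴, so P_net = 160 W.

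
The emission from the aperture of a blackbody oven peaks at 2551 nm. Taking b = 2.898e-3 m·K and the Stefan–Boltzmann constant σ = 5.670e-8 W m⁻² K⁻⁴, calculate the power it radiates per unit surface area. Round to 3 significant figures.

I ≈ 9.44×10⁴ W/m²

Wien's law: T = b/λ_max = 2.898×10⁻³/2.551×10⁻⁶ = 1136.03 K.
Then I = σT⁴ = 5.670×10⁻⁸×(1136.03)⁴ = 9.44×10⁴ W/m².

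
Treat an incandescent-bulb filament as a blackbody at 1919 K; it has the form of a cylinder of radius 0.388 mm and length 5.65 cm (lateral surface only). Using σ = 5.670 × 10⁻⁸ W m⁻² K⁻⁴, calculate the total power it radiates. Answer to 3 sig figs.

Lateral area A = 2πrL = 2π×3.88×10⁻⁴×0.0565 = 1.37740×10⁻⁴ m².
P = σAT⁴ = 5.670×10⁻⁸ × 1.37740×10⁻⁴ × (1919)⁴ = 106 W.

P ≈ 106 W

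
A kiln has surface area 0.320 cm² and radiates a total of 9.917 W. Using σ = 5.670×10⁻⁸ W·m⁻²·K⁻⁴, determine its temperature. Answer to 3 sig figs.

T ≈ 1.53×10³ K

Area A = 0.320 cm² = 3.20×10⁻⁵ m².
P = σAT⁴ ⇒ T = (P/(σA))^(1/4) = (9.917/(5.670×10⁻⁸×3.20×10⁻⁵))^(1/4) = 1.53×10³ K.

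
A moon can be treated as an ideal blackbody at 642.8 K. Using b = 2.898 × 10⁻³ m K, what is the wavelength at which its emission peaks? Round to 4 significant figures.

λ_max ≈ 4.508 μm

Wien's displacement law: λ_max = b/T = (2.898×10⁻³ m·K)/(642.8 K) = 4.5084×10⁻⁶ m.
That is 4.508 μm, in the infrared range.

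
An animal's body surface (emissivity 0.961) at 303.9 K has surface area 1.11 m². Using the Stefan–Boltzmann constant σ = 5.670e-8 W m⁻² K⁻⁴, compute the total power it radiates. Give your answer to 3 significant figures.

Area A = 1.11 m².
P = εσAT⁴ = 0.961 × 5.670×10⁻⁸ × 1.11 × (303.9)⁴ = 516 W.

P ≈ 516 W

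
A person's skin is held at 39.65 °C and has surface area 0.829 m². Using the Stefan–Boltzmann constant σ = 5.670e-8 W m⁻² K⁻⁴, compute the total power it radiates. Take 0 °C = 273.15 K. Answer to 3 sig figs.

P ≈ 450 W

T = 39.65 °C + 273.15 = 312.80 K.
Area A = 0.829 m².
P = σAT⁴ = 5.670×10⁻⁸ × 0.829 × (312.80)⁴ = 450 W.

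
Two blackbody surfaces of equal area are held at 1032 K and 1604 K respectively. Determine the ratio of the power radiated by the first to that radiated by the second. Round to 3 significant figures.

With equal areas, P₁/P₂ = (T₁/T₂)⁴ = (1032/1604)⁴ = 0.171.

P₁/P₂ ≈ 0.171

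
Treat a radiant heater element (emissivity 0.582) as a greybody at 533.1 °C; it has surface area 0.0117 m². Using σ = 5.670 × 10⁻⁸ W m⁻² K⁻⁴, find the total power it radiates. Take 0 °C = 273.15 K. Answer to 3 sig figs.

T = 533.1 °C + 273.15 = 806.25 K.
Area A = 0.0117 m².
P = εσAT⁴ = 0.582 × 5.670×10⁻⁸ × 0.0117 × (806.25)⁴ = 163 W.

P ≈ 163 W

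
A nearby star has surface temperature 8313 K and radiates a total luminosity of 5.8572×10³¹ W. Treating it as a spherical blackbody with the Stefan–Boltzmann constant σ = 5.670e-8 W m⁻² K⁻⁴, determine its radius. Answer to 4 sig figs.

L = 4πR²σT⁴ ⇒ R = √(L/(4πσT⁴)).
σT⁴ = 2.70779×10⁸ W/m², so R = √(5.8572×10³¹/(4π×2.70779×10⁸)) = 1.312×10¹¹ m.

R ≈ 1.312×10¹¹ m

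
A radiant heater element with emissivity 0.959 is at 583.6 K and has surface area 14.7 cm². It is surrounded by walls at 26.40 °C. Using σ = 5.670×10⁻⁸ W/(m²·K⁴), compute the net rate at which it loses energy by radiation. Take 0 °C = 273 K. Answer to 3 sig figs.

Surroundings: T = 26.40 °C + 273 = 299.40 K.
Area A = 14.7 cm² = 1.47×10⁻³ m².
Net radiated power P_net = εσA(T⁴ − T₀⁴) = 0.959×5.670×10⁻⁸×1.47×10⁻³×(583.6⁴ − 299.40⁴).
T⁴ − T₀⁴ = 1.16001×10¹¹ − 8.03539×10⁹ = 1.07966×10¹¹ K⁴, so P_net = 8.63 W.

Net loss ≈ 8.63 W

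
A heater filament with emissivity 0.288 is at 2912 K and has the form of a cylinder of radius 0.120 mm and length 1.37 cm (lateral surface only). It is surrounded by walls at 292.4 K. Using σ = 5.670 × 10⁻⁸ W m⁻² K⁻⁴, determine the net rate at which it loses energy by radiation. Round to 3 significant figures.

Net loss ≈ 12.1 W

Lateral area A = 2πrL = 2π×1.20×10⁻⁴×0.0137 = 1.03296×10⁻⁵ m².
Net radiated power P_net = εσA(T⁴ − T₀⁴) = 0.288×5.670×10⁻⁸×1.03296×10⁻⁵×(2912⁴ − 292.4⁴).
T⁴ − T₀⁴ = 7.19061×10¹³ − 7.30987×10⁹ = 7.18988×10¹³ K⁴, so P_net = 12.1 W.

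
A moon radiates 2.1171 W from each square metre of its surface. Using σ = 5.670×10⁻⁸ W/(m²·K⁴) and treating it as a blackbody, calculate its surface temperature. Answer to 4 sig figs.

I = σT⁴, so T = (I/σ)^(1/4) = (2.1171/(5.670×10⁻⁸))^(1/4) = 78.17 K.

T ≈ 78.17 K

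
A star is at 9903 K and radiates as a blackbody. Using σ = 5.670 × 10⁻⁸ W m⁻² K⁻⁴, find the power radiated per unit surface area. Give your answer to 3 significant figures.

I ≈ 5.45×10⁸ W/m²

Stefan–Boltzmann: I = σT⁴ = 5.670×10⁻⁸ × (9903)⁴ = 5.45×10⁸ W/m².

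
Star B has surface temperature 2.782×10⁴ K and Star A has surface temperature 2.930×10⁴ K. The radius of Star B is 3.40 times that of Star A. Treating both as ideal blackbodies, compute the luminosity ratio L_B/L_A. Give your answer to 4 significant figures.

L_B/L_A ≈ 9.395

L ∝ R²T⁴, so L_B/L_A = (R_B/R_A)²(T_B/T_A)⁴ = (3.40)² × (2.782×10⁴/2.930×10⁴)⁴ = 11.56 × 0.812752 = 9.395.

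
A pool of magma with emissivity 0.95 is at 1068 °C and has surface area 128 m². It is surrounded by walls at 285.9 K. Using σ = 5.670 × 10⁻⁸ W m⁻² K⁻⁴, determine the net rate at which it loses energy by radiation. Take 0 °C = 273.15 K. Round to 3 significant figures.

T = 1068 °C + 273.15 = 1341.15 K.
Area A = 128 m².
Net radiated power P_net = εσA(T⁴ − T₀⁴) = 0.95×5.670×10⁻⁸×128×(1341.15⁴ − 285.9⁴).
T⁴ − T₀⁴ = 3.23526×10¹² − 6.68123×10⁹ = 3.22858×10¹² K⁴, so P_net = 2.23×10⁷ W.

Net loss ≈ 2.23×10⁷ W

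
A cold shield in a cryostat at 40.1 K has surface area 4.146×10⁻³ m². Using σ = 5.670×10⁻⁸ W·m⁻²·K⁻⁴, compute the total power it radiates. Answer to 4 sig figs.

P ≈ 6.078×10⁻⁴ W

Area A = 4.146×10⁻³ m².
P = σAT⁴ = 5.670×10⁻⁸ × 4.146×10⁻³ × (40.1)⁴ = 6.078×10⁻⁴ W.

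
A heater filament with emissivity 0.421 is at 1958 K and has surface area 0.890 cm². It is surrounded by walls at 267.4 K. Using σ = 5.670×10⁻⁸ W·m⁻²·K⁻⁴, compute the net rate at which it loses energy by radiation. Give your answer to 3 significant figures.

Net loss ≈ 31.2 W

Area A = 0.890 cm² = 8.90×10⁻⁵ m².
Net radiated power P_net = εσA(T⁴ − T₀⁴) = 0.421×5.670×10⁻⁸×8.90×10⁻⁵×(1958⁴ − 267.4⁴).
T⁴ − T₀⁴ = 1.46977×10¹³ − 5.11264×10⁹ = 1.46926×10¹³ K⁴, so P_net = 31.2 W.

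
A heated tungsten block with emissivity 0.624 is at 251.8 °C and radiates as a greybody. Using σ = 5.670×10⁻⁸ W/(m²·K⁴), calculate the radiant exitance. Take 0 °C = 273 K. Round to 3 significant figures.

T = 251.8 °C + 273 = 524.8 K.
Stefan–Boltzmann: I = εσT⁴ = 0.624 × 5.670×10⁻⁸ × (524.8)⁴ = 2.68×10³ W/m².

I ≈ 2.68×10³ W/m²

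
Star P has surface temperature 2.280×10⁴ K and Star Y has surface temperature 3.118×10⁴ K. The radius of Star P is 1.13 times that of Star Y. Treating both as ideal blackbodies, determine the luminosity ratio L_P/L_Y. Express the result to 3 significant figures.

L_P/L_Y ≈ 0.365

L ∝ R²T⁴, so L_P/L_Y = (R_P/R_Y)²(T_P/T_Y)⁴ = (1.13)² × (2.280×10⁴/3.118×10⁴)⁴ = 1.2769 × 0.285914 = 0.365.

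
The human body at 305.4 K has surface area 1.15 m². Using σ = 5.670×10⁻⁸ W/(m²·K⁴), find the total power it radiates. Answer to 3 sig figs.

P ≈ 567 W

Area A = 1.15 m².
P = σAT⁴ = 5.670×10⁻⁸ × 1.15 × (305.4)⁴ = 567 W.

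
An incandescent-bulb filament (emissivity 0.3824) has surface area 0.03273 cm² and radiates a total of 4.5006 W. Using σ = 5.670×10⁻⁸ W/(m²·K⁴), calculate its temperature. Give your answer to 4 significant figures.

T ≈ 2822 K

Area A = 0.03273 cm² = 3.273×10⁻⁶ m².
P = εσAT⁴ ⇒ T = (P/(εσA))^(1/4) = (4.5006/(0.3824×5.670×10⁻⁸×3.273×10⁻⁶))^(1/4) = 2822 K.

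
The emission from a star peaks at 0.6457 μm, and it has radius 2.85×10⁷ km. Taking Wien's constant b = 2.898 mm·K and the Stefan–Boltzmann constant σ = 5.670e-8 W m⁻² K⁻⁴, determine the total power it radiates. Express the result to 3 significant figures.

P ≈ 2.35×10²⁹ W

Wien's law: T = b/λ_max = 2.898×10⁻³/6.457×10⁻⁷ = 4488.15 K.
Surface area A = 4πR² = 4π(2.85×10¹⁰ m)² = 1.02070×10²² m².
Then P = σAT⁴ = 5.670×10⁻⁸×1.02070×10²²×(4488.15)⁴ = 2.35×10²⁹ W.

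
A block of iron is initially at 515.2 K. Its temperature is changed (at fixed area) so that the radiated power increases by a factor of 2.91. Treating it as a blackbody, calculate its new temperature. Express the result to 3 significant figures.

P ∝ T⁴, so T₂/T₁ = (P₂/P₁)^(1/4) = (2.91)^(1/4) = 1.30609.
T₂ = 515.2 × 1.30609 = 673 K.

T₂ ≈ 673 K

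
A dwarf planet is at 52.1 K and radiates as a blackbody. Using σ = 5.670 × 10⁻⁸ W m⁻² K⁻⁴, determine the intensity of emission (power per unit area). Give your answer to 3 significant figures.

Stefan–Boltzmann: I = σT⁴ = 5.670×10⁻⁸ × (52.1)⁴ = 0.418 W/m².

I ≈ 0.418 W/m²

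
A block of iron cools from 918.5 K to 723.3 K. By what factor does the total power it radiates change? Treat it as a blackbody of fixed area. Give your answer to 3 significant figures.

P ∝ T⁴, so P₂/P₁ = (T₂/T₁)⁴ = (723.3/918.5)⁴ = (0.787480)⁴ = 0.385.

P₂/P₁ ≈ 0.385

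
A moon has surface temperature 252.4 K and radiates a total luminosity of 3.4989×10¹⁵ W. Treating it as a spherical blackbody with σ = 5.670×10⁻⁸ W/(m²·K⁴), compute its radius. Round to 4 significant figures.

L = 4πR²σT⁴ ⇒ R = √(L/(4πσT⁴)).
σT⁴ = 230.113 W/m², so R = √(3.4989×10¹⁵/(4π×230.113)) = 1.100×10⁶ m.

R ≈ 1.100×10⁶ m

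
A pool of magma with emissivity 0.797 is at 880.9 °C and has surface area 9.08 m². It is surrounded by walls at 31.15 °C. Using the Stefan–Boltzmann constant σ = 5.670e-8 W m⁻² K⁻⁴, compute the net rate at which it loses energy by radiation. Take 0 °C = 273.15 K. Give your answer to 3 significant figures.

T = 880.9 °C + 273.15 = 1154.05 K.
Surroundings: T = 31.15 °C + 273.15 = 304.30 K.
Area A = 9.08 m².
Net radiated power P_net = εσA(T⁴ − T₀⁴) = 0.797×5.670×10⁻⁸×9.08×(1154.05⁴ − 304.30⁴).
T⁴ − T₀⁴ = 1.77377×10¹² − 8.57448×10⁹ = 1.76520×10¹² K⁴, so P_net = 7.24×10⁵ W.

Net loss ≈ 7.24×10⁵ W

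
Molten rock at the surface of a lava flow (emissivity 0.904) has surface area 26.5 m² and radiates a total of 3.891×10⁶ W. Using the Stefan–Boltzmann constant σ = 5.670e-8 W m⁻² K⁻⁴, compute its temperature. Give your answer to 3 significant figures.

T ≈ 1.30×10³ K

Area A = 26.5 m².
P = εσAT⁴ ⇒ T = (P/(εσA))^(1/4) = (3.891×10⁶/(0.904×5.670×10⁻⁸×26.5))^(1/4) = 1.30×10³ K.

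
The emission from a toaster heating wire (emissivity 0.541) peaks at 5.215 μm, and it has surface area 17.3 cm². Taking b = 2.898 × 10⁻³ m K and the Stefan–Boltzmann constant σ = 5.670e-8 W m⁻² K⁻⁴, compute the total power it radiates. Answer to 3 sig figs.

P ≈ 5.06 W

Wien's law: T = b/λ_max = 2.898×10⁻³/5.215×10⁻⁶ = 555.705 K.
Area A = 17.3 cm² = 1.73×10⁻³ m².
Then P = εσAT⁴ = 0.541×5.670×10⁻⁸×1.73×10⁻³×(555.705)⁴ = 5.06 W.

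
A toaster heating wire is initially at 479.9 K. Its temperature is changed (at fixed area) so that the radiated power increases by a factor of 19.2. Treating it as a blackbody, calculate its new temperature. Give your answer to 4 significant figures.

T₂ ≈ 1005 K

P ∝ T⁴, so T₂/T₁ = (P₂/P₁)^(1/4) = (19.2)^(1/4) = 2.09327.
T₂ = 479.9 × 2.09327 = 1005 K.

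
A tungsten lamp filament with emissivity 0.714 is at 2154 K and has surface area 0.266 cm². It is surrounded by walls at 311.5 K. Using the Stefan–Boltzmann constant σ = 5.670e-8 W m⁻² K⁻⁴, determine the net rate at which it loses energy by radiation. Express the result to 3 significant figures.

Net loss ≈ 23.2 W

Area A = 0.266 cm² = 2.66×10⁻⁵ m².
Net radiated power P_net = εσA(T⁴ − T₀⁴) = 0.714×5.670×10⁻⁸×2.66×10⁻⁵×(2154⁴ − 311.5⁴).
T⁴ − T₀⁴ = 2.15270×10¹³ − 9.41526×10⁹ = 2.15176×10¹³ K⁴, so P_net = 23.2 W.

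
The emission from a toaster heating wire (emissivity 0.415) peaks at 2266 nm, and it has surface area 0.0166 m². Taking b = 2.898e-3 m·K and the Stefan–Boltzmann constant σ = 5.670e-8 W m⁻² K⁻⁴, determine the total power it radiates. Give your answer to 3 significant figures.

P ≈ 1.04×10³ W

Wien's law: T = b/λ_max = 2.898×10⁻³/2.266×10⁻⁶ = 1278.91 K.
Area A = 0.0166 m².
Then P = εσAT⁴ = 0.415×5.670×10⁻⁸×0.0166×(1278.91)⁴ = 1.04×10³ W.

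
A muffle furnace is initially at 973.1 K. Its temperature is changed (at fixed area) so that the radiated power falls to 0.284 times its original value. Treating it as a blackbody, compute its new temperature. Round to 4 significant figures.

T₂ ≈ 710.4 K

P ∝ T⁴, so T₂/T₁ = (P₂/P₁)^(1/4) = (0.284)^(1/4) = 0.730011.
T₂ = 973.1 × 0.730011 = 710.4 K.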